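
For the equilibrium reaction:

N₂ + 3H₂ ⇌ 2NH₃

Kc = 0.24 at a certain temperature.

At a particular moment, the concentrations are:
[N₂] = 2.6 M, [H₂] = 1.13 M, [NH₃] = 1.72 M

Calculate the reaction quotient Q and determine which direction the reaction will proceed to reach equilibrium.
Q = 0.789, Q > K, reaction proceeds reverse (toward reactants)

Q = ([NH₃]^2) / ([N₂] × [H₂]^3)
  = ((1.72)^2) / ((2.6)·(1.13)^3) = 2.9584/3.7515 = 0.7886
Since Q = 0.7886 > Kc = 0.24, the reaction proceeds reverse (toward reactants) to reach equilibrium.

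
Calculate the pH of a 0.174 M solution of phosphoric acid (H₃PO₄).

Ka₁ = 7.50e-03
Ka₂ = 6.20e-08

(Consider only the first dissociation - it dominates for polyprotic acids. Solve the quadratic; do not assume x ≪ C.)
pH = 1.49

x² + Ka₁·x − Ka₁·C = 0 with Ka₁ = 7.50e-03, C = 0.174.
x = (−Ka₁ + √(Ka₁² + 4·Ka₁·C))/2 = 3.2569e-02 M, so pH = 1.49.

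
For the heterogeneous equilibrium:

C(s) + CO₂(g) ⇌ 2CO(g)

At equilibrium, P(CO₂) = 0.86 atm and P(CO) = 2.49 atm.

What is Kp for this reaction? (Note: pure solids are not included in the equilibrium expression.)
K_p = 7.209

Solid C is excluded.
Kp = P(CO)²/P(CO₂) = (2.49)²/0.86 = 6.2/0.86 = 7.209.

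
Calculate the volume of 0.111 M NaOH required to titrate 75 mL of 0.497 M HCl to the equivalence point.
V_{base} = 335.8 mL

At equivalence: moles acid = moles base.
moles HCl = 0.497 M × 0.075 L = 0.037275 mol
V_NaOH = 0.037275 mol ÷ 0.111 M = 0.3358 L = 335.8 mL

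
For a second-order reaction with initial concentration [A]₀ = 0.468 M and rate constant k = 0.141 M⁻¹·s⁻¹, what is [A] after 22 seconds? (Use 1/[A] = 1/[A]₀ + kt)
0.1909 M

1/[A] = 1/[A]₀ + k·t = 1/0.468 + (0.141)·(22) = 2.1368 + 3.1020 = 5.2388
[A] = 1/5.2388 = 0.1909 M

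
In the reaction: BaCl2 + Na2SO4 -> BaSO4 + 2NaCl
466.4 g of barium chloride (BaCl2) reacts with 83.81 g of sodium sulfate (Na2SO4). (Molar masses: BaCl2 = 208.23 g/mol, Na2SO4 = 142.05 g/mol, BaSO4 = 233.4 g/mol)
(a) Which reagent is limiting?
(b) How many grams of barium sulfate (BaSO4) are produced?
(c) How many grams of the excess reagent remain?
(a) Na2SO4, (b) 137.7 g, (c) 343.5 g

Moles of BaCl2 = 466.4 g ÷ 208.23 g/mol = 2.23983 mol
Moles of Na2SO4 = 83.81 g ÷ 142.05 g/mol = 0.590004 mol
Moles ÷ coefficient: BaCl2: 2.23983/1 = 2.24, Na2SO4: 0.590004/1 = 0.59
(a) Na2SO4 has the smaller value, so Na2SO4 is the limiting reagent.
(b) Moles of BaSO4 = 0.590004 mol Na2SO4 × (1/1) = 0.590004 mol; mass = 0.590004 mol × 233.4 g/mol = 137.7 g
(c) BaCl2 consumed = 0.590004 × (1/1) = 0.590004 mol; remaining = 2.23983 − 0.590004 = 1.64983 mol; mass = 1.64983 mol × 208.23 g/mol = 343.5 g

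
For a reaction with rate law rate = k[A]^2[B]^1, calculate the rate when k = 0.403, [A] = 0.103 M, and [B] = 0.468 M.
0.002001 M/s

rate = k·[A]^2·[B]^1 = 0.403·(0.103)^2·(0.468)^1 = 0.403·0.010609·0.468 = 0.002001 M/s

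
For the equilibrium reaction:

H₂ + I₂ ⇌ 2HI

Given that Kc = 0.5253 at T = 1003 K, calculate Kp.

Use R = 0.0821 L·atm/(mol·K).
K_p = 0.5253

Δn = (moles gaseous products) − (moles gaseous reactants) = 0
T = 1003 K; RT = 0.0821 × 1003 = 82.3463
Kp = Kc·(RT)^Δn = 0.5253 × (82.3463)^0 = 0.5253 × 1 = 0.5253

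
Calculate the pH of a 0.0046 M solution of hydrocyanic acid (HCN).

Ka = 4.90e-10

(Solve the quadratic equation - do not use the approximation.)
pH = 5.82

x² + Ka×x - Ka×C = 0. Using quadratic formula: [H⁺] = 1.5011e-06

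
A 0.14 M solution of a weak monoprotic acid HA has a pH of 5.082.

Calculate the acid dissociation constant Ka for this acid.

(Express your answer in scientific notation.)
K_a = 4.90e-10

[H⁺] = 10^(−pH) = 10^(−5.082) = 8.279e-06 M. For HA ⇌ H⁺ + A⁻, Ka = x²/(C − x) = (8.279e-06)²/(0.14 − 8.279e-06) = 4.90e-10.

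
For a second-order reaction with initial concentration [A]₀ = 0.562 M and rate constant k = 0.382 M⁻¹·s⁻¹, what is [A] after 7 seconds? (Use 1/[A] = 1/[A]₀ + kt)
0.2245 M

1/[A] = 1/[A]₀ + k·t = 1/0.562 + (0.382)·(7) = 1.7794 + 2.6740 = 4.4534
[A] = 1/4.4534 = 0.2245 M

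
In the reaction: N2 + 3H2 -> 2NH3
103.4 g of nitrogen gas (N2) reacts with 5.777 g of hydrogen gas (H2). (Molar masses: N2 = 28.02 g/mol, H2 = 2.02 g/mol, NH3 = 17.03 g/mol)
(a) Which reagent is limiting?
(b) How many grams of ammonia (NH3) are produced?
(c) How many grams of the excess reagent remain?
(a) H2, (b) 32.47 g, (c) 76.69 g

Moles of N2 = 103.4 g ÷ 28.02 g/mol = 3.69022 mol
Moles of H2 = 5.777 g ÷ 2.02 g/mol = 2.8599 mol
Moles ÷ coefficient: N2: 3.69022/1 = 3.69, H2: 2.8599/3 = 0.9533
(a) H2 has the smaller value, so H2 is the limiting reagent.
(b) Moles of NH3 = 2.8599 mol H2 × (2/3) = 1.9066 mol; mass = 1.9066 mol × 17.03 g/mol = 32.47 g
(c) N2 consumed = 2.8599 × (1/3) = 0.9533 mol; remaining = 3.69022 − 0.9533 = 2.73692 mol; mass = 2.73692 mol × 28.02 g/mol = 76.69 g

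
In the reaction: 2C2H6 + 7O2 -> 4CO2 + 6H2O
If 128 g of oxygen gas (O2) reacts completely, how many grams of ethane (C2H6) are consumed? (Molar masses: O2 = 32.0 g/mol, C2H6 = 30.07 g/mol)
Moles of O2 = 128 g ÷ 32.0 g/mol = 4 mol
Mole ratio: 2 mol C2H6 / 7 mol O2
Moles of C2H6 = 4 × (2/7) = 1.14286 mol
Mass of C2H6 = 1.14286 mol × 30.07 g/mol = 34.37 g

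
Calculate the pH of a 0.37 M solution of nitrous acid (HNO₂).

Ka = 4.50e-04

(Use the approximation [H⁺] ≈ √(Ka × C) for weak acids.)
pH = 1.89

[H⁺] = √(Ka × C) = √(4.50e-04 × 0.37) = 1.2903e-02. pH = -log(1.2903e-02)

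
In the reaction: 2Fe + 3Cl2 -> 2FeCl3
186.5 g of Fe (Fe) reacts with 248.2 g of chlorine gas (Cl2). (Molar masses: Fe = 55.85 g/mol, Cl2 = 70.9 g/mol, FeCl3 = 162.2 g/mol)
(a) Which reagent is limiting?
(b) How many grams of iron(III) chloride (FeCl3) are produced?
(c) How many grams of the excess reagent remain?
(a) Cl2, (b) 378.5 g, (c) 56.16 g

Moles of Fe = 186.5 g ÷ 55.85 g/mol = 3.3393 mol
Moles of Cl2 = 248.2 g ÷ 70.9 g/mol = 3.50071 mol
Moles ÷ coefficient: Fe: 3.3393/2 = 1.67, Cl2: 3.50071/3 = 1.167
(a) Cl2 has the smaller value, so Cl2 is the limiting reagent.
(b) Moles of FeCl3 = 3.50071 mol Cl2 × (2/3) = 2.3338 mol; mass = 2.3338 mol × 162.2 g/mol = 378.5 g
(c) Fe consumed = 3.50071 × (2/3) = 2.3338 mol; remaining = 3.3393 − 2.3338 = 1.0055 mol; mass = 1.0055 mol × 55.85 g/mol = 56.16 g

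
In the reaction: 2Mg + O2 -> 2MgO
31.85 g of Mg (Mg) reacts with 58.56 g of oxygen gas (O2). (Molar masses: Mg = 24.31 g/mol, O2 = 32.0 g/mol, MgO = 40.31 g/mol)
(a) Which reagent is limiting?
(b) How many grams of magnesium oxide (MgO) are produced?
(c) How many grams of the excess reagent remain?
(a) Mg, (b) 52.81 g, (c) 37.6 g

Moles of Mg = 31.85 g ÷ 24.31 g/mol = 1.31016 mol
Moles of O2 = 58.56 g ÷ 32.0 g/mol = 1.83 mol
Moles ÷ coefficient: Mg: 1.31016/2 = 0.6551, O2: 1.83/1 = 1.83
(a) Mg has the smaller value, so Mg is the limiting reagent.
(b) Moles of MgO = 1.31016 mol Mg × (2/2) = 1.31016 mol; mass = 1.31016 mol × 40.31 g/mol = 52.81 g
(c) O2 consumed = 1.31016 × (1/2) = 0.65508 mol; remaining = 1.83 − 0.65508 = 1.17492 mol; mass = 1.17492 mol × 32.0 g/mol = 37.6 g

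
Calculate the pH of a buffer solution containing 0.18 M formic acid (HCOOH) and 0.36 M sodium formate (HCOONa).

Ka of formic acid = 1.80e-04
pH = 4.05

pKa = -log(1.80e-04) = 3.74. pH = pKa + log([A⁻]/[HA]) = 3.74 + log(0.36/0.18)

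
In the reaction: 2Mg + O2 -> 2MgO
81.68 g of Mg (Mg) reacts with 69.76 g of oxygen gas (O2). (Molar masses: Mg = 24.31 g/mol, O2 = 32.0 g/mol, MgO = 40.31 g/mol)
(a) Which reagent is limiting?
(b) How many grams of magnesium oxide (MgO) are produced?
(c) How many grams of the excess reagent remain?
(a) Mg, (b) 135.4 g, (c) 16 g

Moles of Mg = 81.68 g ÷ 24.31 g/mol = 3.35993 mol
Moles of O2 = 69.76 g ÷ 32.0 g/mol = 2.18 mol
Moles ÷ coefficient: Mg: 3.35993/2 = 1.68, O2: 2.18/1 = 2.18
(a) Mg has the smaller value, so Mg is the limiting reagent.
(b) Moles of MgO = 3.35993 mol Mg × (2/2) = 3.35993 mol; mass = 3.35993 mol × 40.31 g/mol = 135.4 g
(c) O2 consumed = 3.35993 × (1/2) = 1.67997 mol; remaining = 2.18 − 1.67997 = 0.500033 mol; mass = 0.500033 mol × 32.0 g/mol = 16 g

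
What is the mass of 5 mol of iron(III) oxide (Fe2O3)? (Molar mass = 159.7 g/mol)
Mass = 5 mol × 159.7 g/mol = 798.5 g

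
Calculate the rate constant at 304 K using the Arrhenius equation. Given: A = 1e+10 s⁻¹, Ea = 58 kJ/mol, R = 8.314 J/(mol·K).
1.08e+00 s⁻¹

k = A·exp(-Ea/(R·T)) = 1e+10·exp(-58000/(8.314·304)) = 1e+10·exp(-22.9480) = 1e+10·1.0810e-10 = 1.08e+00 s⁻¹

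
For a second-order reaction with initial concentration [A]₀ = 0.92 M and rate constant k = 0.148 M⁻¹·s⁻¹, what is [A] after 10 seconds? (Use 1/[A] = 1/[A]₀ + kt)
0.3896 M

1/[A] = 1/[A]₀ + k·t = 1/0.92 + (0.148)·(10) = 1.0870 + 1.4800 = 2.5670
[A] = 1/2.5670 = 0.3896 M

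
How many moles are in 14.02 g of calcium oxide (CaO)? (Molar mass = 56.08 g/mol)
Moles = 14.02 g ÷ 56.08 g/mol = 0.25 mol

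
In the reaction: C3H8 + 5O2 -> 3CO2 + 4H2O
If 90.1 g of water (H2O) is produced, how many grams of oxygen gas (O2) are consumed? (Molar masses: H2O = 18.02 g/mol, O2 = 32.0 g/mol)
Moles of H2O = 90.1 g ÷ 18.02 g/mol = 5 mol
Mole ratio: 5 mol O2 / 4 mol H2O
Moles of O2 = 5 × (5/4) = 6.25 mol
Mass of O2 = 6.25 mol × 32.0 g/mol = 200 g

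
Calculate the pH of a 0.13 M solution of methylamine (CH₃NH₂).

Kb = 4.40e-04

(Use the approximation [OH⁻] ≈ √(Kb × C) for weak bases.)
pH = 11.88

[OH⁻] = √(Kb × C) = √(4.40e-04 × 0.13) = 7.5631e-03. pOH = 2.12, pH = 14 - pOH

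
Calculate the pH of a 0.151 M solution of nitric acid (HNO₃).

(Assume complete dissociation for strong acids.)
pH = 0.82

[H⁺] = 0.151 M for strong acid. pH = -log[H⁺] = -log(0.151)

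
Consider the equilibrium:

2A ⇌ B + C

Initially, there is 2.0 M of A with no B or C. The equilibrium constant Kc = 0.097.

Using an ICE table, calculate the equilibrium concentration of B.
[B] = 0.384 M

ICE: [A] = 2.0 − 2x, [B] = [C] = x.
Kc = x²/(2.0 − 2x)² = 0.097 ⇒ √Kc = x/(2.0 − 2x).
x = √0.097·2.0/(1 + 2√0.097) = 0.31145·2.0/1.6229 = 0.38382.
[B] = x = 0.384 M.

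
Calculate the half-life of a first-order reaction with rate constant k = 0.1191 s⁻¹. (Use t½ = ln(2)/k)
5.82 s

t½ = ln(2)/k = 0.6931/0.1191 = 5.82 s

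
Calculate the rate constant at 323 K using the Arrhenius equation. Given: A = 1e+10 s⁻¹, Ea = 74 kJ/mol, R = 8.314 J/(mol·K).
1.08e-02 s⁻¹

k = A·exp(-Ea/(R·T)) = 1e+10·exp(-74000/(8.314·323)) = 1e+10·exp(-27.5562) = 1e+10·1.0777e-12 = 1.08e-02 s⁻¹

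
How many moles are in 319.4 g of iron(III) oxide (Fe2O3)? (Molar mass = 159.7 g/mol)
Moles = 319.4 g ÷ 159.7 g/mol = 2 mol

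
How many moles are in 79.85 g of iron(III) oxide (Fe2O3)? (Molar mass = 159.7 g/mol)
Moles = 79.85 g ÷ 159.7 g/mol = 0.5 mol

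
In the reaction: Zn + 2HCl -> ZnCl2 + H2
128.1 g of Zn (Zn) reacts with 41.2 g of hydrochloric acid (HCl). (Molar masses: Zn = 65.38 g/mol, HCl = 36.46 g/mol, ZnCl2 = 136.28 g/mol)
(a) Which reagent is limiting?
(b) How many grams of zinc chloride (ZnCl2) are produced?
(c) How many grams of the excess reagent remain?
(a) HCl, (b) 77 g, (c) 91.16 g

Moles of Zn = 128.1 g ÷ 65.38 g/mol = 1.95931 mol
Moles of HCl = 41.2 g ÷ 36.46 g/mol = 1.13001 mol
Moles ÷ coefficient: Zn: 1.95931/1 = 1.959, HCl: 1.13001/2 = 0.565
(a) HCl has the smaller value, so HCl is the limiting reagent.
(b) Moles of ZnCl2 = 1.13001 mol HCl × (1/2) = 0.565003 mol; mass = 0.565003 mol × 136.28 g/mol = 77 g
(c) Zn consumed = 1.13001 × (1/2) = 0.565003 mol; remaining = 1.95931 − 0.565003 = 1.39431 mol; mass = 1.39431 mol × 65.38 g/mol = 91.16 g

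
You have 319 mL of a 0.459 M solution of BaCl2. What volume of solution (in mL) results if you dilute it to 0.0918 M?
Using M₁V₁ = M₂V₂:
0.459 × 319 = 0.0918 × V₂
V₂ = (0.459 × 319) / 0.0918 = 1595 mL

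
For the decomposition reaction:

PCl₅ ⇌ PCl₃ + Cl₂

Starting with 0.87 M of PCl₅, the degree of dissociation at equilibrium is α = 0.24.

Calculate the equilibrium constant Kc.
K_c = 0.0659

x = α·[A]₀ = 0.24 × 0.87 = 0.2088 M dissociated.
At eq: [PCl₅] = 0.87 − 0.2088 = 0.6612 M; [PCl₃] = [Cl₂] = x = 0.2088 M.
Kc = [PCl₃][Cl₂]/[PCl₅] = (0.2088)²/0.6612 = 0.06594.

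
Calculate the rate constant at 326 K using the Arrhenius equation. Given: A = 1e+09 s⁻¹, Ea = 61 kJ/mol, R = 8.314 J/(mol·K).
1.68e-01 s⁻¹

k = A·exp(-Ea/(R·T)) = 1e+09·exp(-61000/(8.314·326)) = 1e+09·exp(-22.5062) = 1e+09·1.6814e-10 = 1.68e-01 s⁻¹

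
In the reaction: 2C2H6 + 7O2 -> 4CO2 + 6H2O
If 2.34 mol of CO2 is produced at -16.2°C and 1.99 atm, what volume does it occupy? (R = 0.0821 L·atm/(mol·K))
T = -16.2°C + 273.15 = 256.95 K
V = nRT/P = (2.34 × 0.0821 × 256.95) / 1.99
V = 24.81 L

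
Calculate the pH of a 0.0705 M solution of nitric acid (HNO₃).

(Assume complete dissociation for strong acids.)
pH = 1.15

[H⁺] = 0.0705 M for strong acid. pH = -log[H⁺] = -log(0.0705)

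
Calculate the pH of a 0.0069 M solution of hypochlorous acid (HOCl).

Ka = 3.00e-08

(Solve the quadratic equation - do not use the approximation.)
pH = 4.84

x² + Ka×x - Ka×C = 0. Using quadratic formula: [H⁺] = 1.4373e-05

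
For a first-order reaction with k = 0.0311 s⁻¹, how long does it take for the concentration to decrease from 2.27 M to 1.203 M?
20.42 s

From ln[A] = ln[A]₀ - k·t: t = ln([A]₀/[A])/k = ln(2.27/1.203)/0.0311 = ln(1.8869)/0.0311 = 0.6350/0.0311 = 20.42 s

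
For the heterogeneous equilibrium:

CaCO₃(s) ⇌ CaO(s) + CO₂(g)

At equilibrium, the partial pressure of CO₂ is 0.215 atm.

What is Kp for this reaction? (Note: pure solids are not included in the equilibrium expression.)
K_p = 0.215

Solids (CaCO₃, CaO) have activity 1 and are excluded.
Kp = P(CO₂) = 0.215.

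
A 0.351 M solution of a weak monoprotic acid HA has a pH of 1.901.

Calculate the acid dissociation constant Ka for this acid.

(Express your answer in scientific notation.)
K_a = 4.66e-04

[H⁺] = 10^(−pH) = 10^(−1.901) = 1.256e-02 M. For HA ⇌ H⁺ + A⁻, Ka = x²/(C − x) = (1.256e-02)²/(0.351 − 1.256e-02) = 4.66e-04.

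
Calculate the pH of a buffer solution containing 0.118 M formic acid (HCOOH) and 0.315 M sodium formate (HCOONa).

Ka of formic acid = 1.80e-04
pH = 4.17

pKa = -log(1.80e-04) = 3.74. pH = pKa + log([A⁻]/[HA]) = 3.74 + log(0.315/0.118)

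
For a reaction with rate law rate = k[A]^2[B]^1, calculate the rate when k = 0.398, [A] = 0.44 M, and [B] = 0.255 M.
0.01965 M/s

rate = k·[A]^2·[B]^1 = 0.398·(0.44)^2·(0.255)^1 = 0.398·0.1936·0.255 = 0.01965 M/s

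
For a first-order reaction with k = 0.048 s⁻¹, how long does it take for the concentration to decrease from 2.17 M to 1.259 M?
11.34 s

From ln[A] = ln[A]₀ - k·t: t = ln([A]₀/[A])/k = ln(2.17/1.259)/0.048 = ln(1.7236)/0.048 = 0.5444/0.048 = 11.34 s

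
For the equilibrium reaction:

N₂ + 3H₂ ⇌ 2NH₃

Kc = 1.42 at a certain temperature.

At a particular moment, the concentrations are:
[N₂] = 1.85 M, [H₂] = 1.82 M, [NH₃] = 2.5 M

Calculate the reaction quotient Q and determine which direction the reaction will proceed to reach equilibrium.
Q = 0.560, Q < K, reaction proceeds forward (toward products)

Q = ([NH₃]^2) / ([N₂] × [H₂]^3)
  = ((2.5)^2) / ((1.85)·(1.82)^3) = 6.25/11.153 = 0.5604
Since Q = 0.5604 < Kc = 1.42, the reaction proceeds forward (toward products) to reach equilibrium.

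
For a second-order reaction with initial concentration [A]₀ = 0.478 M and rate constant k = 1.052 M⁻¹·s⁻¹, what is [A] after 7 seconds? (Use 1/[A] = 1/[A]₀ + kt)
0.1058 M

1/[A] = 1/[A]₀ + k·t = 1/0.478 + (1.052)·(7) = 2.0921 + 7.3640 = 9.4561
[A] = 1/9.4561 = 0.1058 M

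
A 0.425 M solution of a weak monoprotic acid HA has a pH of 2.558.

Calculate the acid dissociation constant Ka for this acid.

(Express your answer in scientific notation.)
K_a = 1.81e-05

[H⁺] = 10^(−pH) = 10^(−2.558) = 2.767e-03 M. For HA ⇌ H⁺ + A⁻, Ka = x²/(C − x) = (2.767e-03)²/(0.425 − 2.767e-03) = 1.81e-05.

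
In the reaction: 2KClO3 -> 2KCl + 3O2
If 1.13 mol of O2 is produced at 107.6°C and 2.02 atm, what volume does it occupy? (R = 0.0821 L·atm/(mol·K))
T = 107.6°C + 273.15 = 380.75 K
V = nRT/P = (1.13 × 0.0821 × 380.75) / 2.02
V = 17.49 L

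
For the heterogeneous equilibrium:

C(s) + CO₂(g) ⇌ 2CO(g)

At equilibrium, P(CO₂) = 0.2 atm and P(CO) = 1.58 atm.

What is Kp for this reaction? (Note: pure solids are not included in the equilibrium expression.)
K_p = 12.482

Solid C is excluded.
Kp = P(CO)²/P(CO₂) = (1.58)²/0.2 = 2.496/0.2 = 12.482.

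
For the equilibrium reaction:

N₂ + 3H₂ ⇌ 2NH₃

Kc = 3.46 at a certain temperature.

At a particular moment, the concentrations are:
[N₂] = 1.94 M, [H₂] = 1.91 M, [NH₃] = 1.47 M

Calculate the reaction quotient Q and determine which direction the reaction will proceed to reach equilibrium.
Q = 0.160, Q < K, reaction proceeds forward (toward products)

Q = ([NH₃]^2) / ([N₂] × [H₂]^3)
  = ((1.47)^2) / ((1.94)·(1.91)^3) = 2.1609/13.518 = 0.1599
Since Q = 0.1599 < Kc = 3.46, the reaction proceeds forward (toward products) to reach equilibrium.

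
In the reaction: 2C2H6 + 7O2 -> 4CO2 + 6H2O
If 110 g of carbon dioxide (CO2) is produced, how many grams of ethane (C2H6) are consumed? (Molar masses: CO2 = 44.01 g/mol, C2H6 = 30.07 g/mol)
Moles of CO2 = 110 g ÷ 44.01 g/mol = 2.49943 mol
Mole ratio: 2 mol C2H6 / 4 mol CO2
Moles of C2H6 = 2.49943 × (2/4) = 1.24972 mol
Mass of C2H6 = 1.24972 mol × 30.07 g/mol = 37.58 g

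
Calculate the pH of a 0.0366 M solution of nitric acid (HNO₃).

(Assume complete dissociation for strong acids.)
pH = 1.44

[H⁺] = 0.0366 M for strong acid. pH = -log[H⁺] = -log(0.0366)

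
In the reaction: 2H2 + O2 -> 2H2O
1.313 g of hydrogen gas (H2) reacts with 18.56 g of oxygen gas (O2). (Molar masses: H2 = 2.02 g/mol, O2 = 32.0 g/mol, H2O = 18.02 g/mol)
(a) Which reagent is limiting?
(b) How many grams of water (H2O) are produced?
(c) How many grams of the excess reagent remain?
(a) H2, (b) 11.71 g, (c) 8.16 g

Moles of H2 = 1.313 g ÷ 2.02 g/mol = 0.65 mol
Moles of O2 = 18.56 g ÷ 32.0 g/mol = 0.58 mol
Moles ÷ coefficient: H2: 0.65/2 = 0.325, O2: 0.58/1 = 0.58
(a) H2 has the smaller value, so H2 is the limiting reagent.
(b) Moles of H2O = 0.65 mol H2 × (2/2) = 0.65 mol; mass = 0.65 mol × 18.02 g/mol = 11.71 g
(c) O2 consumed = 0.65 × (1/2) = 0.325 mol; remaining = 0.58 − 0.325 = 0.255 mol; mass = 0.255 mol × 32.0 g/mol = 8.16 g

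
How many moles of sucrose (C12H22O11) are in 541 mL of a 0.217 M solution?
Moles = Molarity × Volume (L)
Moles = 0.217 M × 0.541 L = 0.1174 mol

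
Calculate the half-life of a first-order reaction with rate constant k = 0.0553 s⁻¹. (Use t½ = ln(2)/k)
12.53 s

t½ = ln(2)/k = 0.6931/0.0553 = 12.53 s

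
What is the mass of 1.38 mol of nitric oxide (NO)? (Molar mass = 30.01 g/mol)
Mass = 1.38 mol × 30.01 g/mol = 41.41 g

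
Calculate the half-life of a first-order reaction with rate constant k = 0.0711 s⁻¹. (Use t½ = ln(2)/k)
9.75 s

t½ = ln(2)/k = 0.6931/0.0711 = 9.75 s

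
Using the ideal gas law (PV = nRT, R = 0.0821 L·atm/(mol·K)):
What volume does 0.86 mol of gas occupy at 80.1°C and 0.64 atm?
T = 80.1°C + 273.15 = 353.25 K
V = nRT/P = (0.86 × 0.0821 × 353.25) / 0.64
V = 38.97 L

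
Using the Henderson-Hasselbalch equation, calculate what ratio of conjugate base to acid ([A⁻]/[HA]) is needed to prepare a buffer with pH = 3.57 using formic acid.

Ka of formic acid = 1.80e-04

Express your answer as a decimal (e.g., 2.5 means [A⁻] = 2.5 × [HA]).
[A⁻]/[HA] = 0.669

pKa = −log(1.80e-04) = 3.7447. pH = pKa + log([A⁻]/[HA]). 3.57 = 3.7447 + log(ratio). log(ratio) = 3.57 − 3.7447 = -0.1747. ratio = 10^(-0.1747) = 0.669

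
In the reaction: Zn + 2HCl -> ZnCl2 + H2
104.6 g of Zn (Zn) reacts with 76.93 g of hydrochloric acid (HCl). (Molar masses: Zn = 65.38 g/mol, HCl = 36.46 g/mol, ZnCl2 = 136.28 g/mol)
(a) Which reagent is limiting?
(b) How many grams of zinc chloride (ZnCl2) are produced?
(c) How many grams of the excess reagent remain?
(a) HCl, (b) 143.8 g, (c) 35.62 g

Moles of Zn = 104.6 g ÷ 65.38 g/mol = 1.59988 mol
Moles of HCl = 76.93 g ÷ 36.46 g/mol = 2.10998 mol
Moles ÷ coefficient: Zn: 1.59988/1 = 1.6, HCl: 2.10998/2 = 1.055
(a) HCl has the smaller value, so HCl is the limiting reagent.
(b) Moles of ZnCl2 = 2.10998 mol HCl × (1/2) = 1.05499 mol; mass = 1.05499 mol × 136.28 g/mol = 143.8 g
(c) Zn consumed = 2.10998 × (1/2) = 1.05499 mol; remaining = 1.59988 − 1.05499 = 0.544886 mol; mass = 0.544886 mol × 65.38 g/mol = 35.62 g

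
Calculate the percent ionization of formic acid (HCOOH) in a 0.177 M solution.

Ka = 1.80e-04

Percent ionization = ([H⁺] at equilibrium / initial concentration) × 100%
Percent ionization = 3.14%

Let x = [H⁺]. Ka = x²/(C - x) ⇒ x² + (1.80e-04)x - (1.80e-04)(0.177) = 0. x = 5.5552e-03. Percent = (5.5552e-03/0.177) × 100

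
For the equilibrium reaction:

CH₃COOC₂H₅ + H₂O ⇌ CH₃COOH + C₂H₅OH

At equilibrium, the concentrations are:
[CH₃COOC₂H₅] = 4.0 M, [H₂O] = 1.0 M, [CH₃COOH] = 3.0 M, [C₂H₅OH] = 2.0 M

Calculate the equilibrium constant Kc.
K_c = 1.5000

Kc = ([CH₃COOH] × [C₂H₅OH]) / ([CH₃COOC₂H₅] × [H₂O])
   = ((3.0)·(2.0)) / ((4.0)·(1.0))
   = 6 / 4 = 1.5000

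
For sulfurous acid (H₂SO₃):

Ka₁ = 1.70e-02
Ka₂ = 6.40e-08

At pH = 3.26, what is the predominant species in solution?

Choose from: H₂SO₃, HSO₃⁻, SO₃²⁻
HSO₃⁻

pKa1 = 1.77, pKa2 = 7.19. Each pKa is the crossover between adjacent species; pH = 3.26 lies in the region where HSO₃⁻ predominates.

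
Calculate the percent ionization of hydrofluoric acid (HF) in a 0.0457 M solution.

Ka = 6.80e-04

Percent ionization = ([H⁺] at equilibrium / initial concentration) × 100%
Percent ionization = 11.5%

Let x = [H⁺]. Ka = x²/(C - x) ⇒ x² + (6.80e-04)x - (6.80e-04)(0.0457) = 0. x = 5.2449e-03. Percent = (5.2449e-03/0.0457) × 100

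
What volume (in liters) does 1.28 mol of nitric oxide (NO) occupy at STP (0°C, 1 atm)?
At STP, 1 mol of gas occupies 22.4 L
Volume = 1.28 mol × 22.4 L/mol = 28.67 L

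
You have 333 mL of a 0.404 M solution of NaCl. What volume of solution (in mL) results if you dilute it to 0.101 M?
Using M₁V₁ = M₂V₂:
0.404 × 333 = 0.101 × V₂
V₂ = (0.404 × 333) / 0.101 = 1332 mL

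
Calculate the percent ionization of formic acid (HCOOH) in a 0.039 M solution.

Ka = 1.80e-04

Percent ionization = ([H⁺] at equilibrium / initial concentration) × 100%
Percent ionization = 6.57%

Let x = [H⁺]. Ka = x²/(C - x) ⇒ x² + (1.80e-04)x - (1.80e-04)(0.039) = 0. x = 2.5611e-03. Percent = (2.5611e-03/0.039) × 100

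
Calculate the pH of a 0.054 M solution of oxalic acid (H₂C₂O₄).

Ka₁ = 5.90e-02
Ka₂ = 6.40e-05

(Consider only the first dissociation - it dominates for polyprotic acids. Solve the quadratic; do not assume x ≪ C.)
pH = 1.47

x² + Ka₁·x − Ka₁·C = 0 with Ka₁ = 5.90e-02, C = 0.054.
x = (−Ka₁ + √(Ka₁² + 4·Ka₁·C))/2 = 3.4189e-02 M, so pH = 1.47.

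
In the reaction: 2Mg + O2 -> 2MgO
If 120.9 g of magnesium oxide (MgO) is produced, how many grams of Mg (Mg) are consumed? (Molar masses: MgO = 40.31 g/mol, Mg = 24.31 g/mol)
Moles of MgO = 120.9 g ÷ 40.31 g/mol = 2.99926 mol
Mole ratio: 2 mol Mg / 2 mol MgO
Moles of Mg = 2.99926 × (2/2) = 2.99926 mol
Mass of Mg = 2.99926 mol × 24.31 g/mol = 72.91 g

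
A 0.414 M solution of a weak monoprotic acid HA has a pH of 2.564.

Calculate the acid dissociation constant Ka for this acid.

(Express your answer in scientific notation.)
K_a = 1.81e-05

[H⁺] = 10^(−pH) = 10^(−2.564) = 2.729e-03 M. For HA ⇌ H⁺ + A⁻, Ka = x²/(C − x) = (2.729e-03)²/(0.414 − 2.729e-03) = 1.81e-05.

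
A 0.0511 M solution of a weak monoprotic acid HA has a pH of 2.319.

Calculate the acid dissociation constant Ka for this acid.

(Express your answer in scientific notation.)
K_a = 4.97e-04

[H⁺] = 10^(−pH) = 10^(−2.319) = 4.797e-03 M. For HA ⇌ H⁺ + A⁻, Ka = x²/(C − x) = (4.797e-03)²/(0.0511 − 4.797e-03) = 4.97e-04.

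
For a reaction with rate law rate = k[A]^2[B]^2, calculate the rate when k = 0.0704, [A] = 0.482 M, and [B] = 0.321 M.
0.001685 M/s

rate = k·[A]^2·[B]^2 = 0.0704·(0.482)^2·(0.321)^2 = 0.0704·0.232324·0.103041 = 0.001685 M/s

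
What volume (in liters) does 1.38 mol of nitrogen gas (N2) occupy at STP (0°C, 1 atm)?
At STP, 1 mol of gas occupies 22.4 L
Volume = 1.38 mol × 22.4 L/mol = 30.91 L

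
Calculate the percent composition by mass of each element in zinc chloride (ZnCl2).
Zn: 47.97%, Cl: 52.03%

Molar mass of ZnCl2 = 136.28 g/mol
% Zn = (1 × 65.38) / 136.28 × 100% = 65.38 / 136.28 × 100% = 47.97%
% Cl = (2 × 35.45) / 136.28 × 100% = 70.9 / 136.28 × 100% = 52.03%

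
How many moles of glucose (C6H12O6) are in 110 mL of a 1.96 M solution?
Moles = Molarity × Volume (L)
Moles = 1.96 M × 0.11 L = 0.2156 mol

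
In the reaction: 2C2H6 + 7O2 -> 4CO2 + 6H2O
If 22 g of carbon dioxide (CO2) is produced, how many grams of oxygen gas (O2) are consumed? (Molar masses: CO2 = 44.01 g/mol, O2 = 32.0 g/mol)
Moles of CO2 = 22 g ÷ 44.01 g/mol = 0.499886 mol
Mole ratio: 7 mol O2 / 4 mol CO2
Moles of O2 = 0.499886 × (7/4) = 0.874801 mol
Mass of O2 = 0.874801 mol × 32.0 g/mol = 27.99 g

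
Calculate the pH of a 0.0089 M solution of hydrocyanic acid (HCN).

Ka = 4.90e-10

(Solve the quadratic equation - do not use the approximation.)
pH = 5.68

x² + Ka×x - Ka×C = 0. Using quadratic formula: [H⁺] = 2.0881e-06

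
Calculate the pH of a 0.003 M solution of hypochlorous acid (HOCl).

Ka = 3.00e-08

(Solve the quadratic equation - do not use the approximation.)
pH = 5.02

x² + Ka×x - Ka×C = 0. Using quadratic formula: [H⁺] = 9.4718e-06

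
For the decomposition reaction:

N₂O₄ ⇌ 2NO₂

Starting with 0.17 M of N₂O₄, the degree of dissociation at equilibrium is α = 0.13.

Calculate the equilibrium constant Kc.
K_c = 0.0132

x = α·[A]₀ = 0.13 × 0.17 = 0.0221 M dissociated.
At eq: [N₂O₄] = 0.17 − 0.0221 = 0.1479 M; [NO₂] = 2x = 0.0442 M.
Kc = [NO₂]²/[N₂O₄] = (0.0442)²/0.1479 = 0.01321.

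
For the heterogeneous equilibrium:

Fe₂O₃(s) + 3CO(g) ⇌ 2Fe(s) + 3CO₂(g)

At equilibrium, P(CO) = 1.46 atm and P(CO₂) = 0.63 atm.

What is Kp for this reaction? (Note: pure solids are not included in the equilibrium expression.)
K_p = 0.080

Solids (Fe₂O₃, Fe) are excluded.
Kp = P(CO₂)³/P(CO)³ = (0.63)³/(1.46)³ = 0.25/3.112 = 0.080.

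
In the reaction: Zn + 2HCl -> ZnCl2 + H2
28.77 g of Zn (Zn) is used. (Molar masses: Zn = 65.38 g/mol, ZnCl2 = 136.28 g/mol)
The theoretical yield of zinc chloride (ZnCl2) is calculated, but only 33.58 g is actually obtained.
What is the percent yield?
Moles of Zn = 28.77 g ÷ 65.38 g/mol = 0.440043 mol
Mole ratio: 1 mol ZnCl2 / 1 mol Zn
Moles of ZnCl2 = 0.440043 × (1/1) = 0.440043 mol
Theoretical yield = 0.440043 mol × 136.28 g/mol = 59.969 g
Actual yield = 33.58 g
Percent yield = (33.58 / 59.969) × 100% = 56.0%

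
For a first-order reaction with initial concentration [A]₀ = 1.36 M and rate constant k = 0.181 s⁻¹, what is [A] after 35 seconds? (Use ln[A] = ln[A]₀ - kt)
0.0024 M

ln[A] = ln[A]₀ - k·t = ln(1.36) - (0.181)·(35) = 0.3075 - 6.3350 = -6.0275
[A] = e^(-6.0275) = 0.0024 M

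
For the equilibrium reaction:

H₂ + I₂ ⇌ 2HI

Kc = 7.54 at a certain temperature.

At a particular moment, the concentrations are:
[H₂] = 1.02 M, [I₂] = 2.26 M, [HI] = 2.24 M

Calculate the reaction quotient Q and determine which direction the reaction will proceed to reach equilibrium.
Q = 2.177, Q < K, reaction proceeds forward (toward products)

Q = ([HI]^2) / ([H₂] × [I₂])
  = ((2.24)^2) / ((1.02)·(2.26)) = 5.0176/2.3052 = 2.177
Since Q = 2.177 < Kc = 7.54, the reaction proceeds forward (toward products) to reach equilibrium.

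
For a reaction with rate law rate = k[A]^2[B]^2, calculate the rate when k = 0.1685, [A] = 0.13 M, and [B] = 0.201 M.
0.000115 M/s

rate = k·[A]^2·[B]^2 = 0.1685·(0.13)^2·(0.201)^2 = 0.1685·0.0169·0.040401 = 0.000115 M/s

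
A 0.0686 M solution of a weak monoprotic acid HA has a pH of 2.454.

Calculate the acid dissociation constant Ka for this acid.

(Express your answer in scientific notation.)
K_a = 1.90e-04

[H⁺] = 10^(−pH) = 10^(−2.454) = 3.516e-03 M. For HA ⇌ H⁺ + A⁻, Ka = x²/(C − x) = (3.516e-03)²/(0.0686 − 3.516e-03) = 1.90e-04.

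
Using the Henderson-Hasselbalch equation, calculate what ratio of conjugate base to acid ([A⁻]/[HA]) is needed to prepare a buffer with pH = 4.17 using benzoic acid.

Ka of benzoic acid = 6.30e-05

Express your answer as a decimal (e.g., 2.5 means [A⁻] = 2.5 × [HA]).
[A⁻]/[HA] = 0.932

pKa = −log(6.30e-05) = 4.2007. pH = pKa + log([A⁻]/[HA]). 4.17 = 4.2007 + log(ratio). log(ratio) = 4.17 − 4.2007 = -0.0307. ratio = 10^(-0.0307) = 0.932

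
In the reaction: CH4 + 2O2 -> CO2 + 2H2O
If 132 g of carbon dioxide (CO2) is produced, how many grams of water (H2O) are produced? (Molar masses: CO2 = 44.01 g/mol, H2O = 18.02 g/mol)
Moles of CO2 = 132 g ÷ 44.01 g/mol = 2.99932 mol
Mole ratio: 2 mol H2O / 1 mol CO2
Moles of H2O = 2.99932 × (2/1) = 5.99864 mol
Mass of H2O = 5.99864 mol × 18.02 g/mol = 108.1 g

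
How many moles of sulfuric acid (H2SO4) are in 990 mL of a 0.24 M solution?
Moles = Molarity × Volume (L)
Moles = 0.24 M × 0.99 L = 0.2376 mol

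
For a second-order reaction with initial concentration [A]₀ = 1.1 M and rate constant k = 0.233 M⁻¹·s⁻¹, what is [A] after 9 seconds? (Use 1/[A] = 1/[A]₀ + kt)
0.3327 M

1/[A] = 1/[A]₀ + k·t = 1/1.1 + (0.233)·(9) = 0.9091 + 2.0970 = 3.0061
[A] = 1/3.0061 = 0.3327 M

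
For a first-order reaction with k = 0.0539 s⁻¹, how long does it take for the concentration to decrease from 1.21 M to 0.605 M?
12.86 s

From ln[A] = ln[A]₀ - k·t: t = ln([A]₀/[A])/k = ln(1.21/0.605)/0.0539 = ln(2.0000)/0.0539 = 0.6931/0.0539 = 12.86 s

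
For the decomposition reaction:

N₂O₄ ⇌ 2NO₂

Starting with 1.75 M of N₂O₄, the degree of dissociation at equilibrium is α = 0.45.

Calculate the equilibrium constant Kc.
K_c = 2.5773

x = α·[A]₀ = 0.45 × 1.75 = 0.7875 M dissociated.
At eq: [N₂O₄] = 1.75 − 0.7875 = 0.9625 M; [NO₂] = 2x = 1.575 M.
Kc = [NO₂]²/[N₂O₄] = (1.575)²/0.9625 = 2.577.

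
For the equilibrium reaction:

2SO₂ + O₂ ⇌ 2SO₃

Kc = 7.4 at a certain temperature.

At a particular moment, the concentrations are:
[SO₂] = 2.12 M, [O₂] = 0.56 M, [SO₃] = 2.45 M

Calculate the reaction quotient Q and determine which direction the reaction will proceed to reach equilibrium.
Q = 2.385, Q < K, reaction proceeds forward (toward products)

Q = ([SO₃]^2) / ([SO₂]^2 × [O₂])
  = ((2.45)^2) / ((2.12)^2·(0.56)) = 6.0025/2.5169 = 2.385
Since Q = 2.385 < Kc = 7.4, the reaction proceeds forward (toward products) to reach equilibrium.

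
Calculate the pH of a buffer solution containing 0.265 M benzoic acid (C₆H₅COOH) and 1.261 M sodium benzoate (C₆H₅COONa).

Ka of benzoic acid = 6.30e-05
pH = 4.88

pKa = -log(6.30e-05) = 4.20. pH = pKa + log([A⁻]/[HA]) = 4.20 + log(1.261/0.265)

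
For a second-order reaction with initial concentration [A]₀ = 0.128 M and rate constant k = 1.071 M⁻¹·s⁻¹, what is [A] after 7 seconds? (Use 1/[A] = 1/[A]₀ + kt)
0.0653 M

1/[A] = 1/[A]₀ + k·t = 1/0.128 + (1.071)·(7) = 7.8125 + 7.4970 = 15.3095
[A] = 1/15.3095 = 0.0653 M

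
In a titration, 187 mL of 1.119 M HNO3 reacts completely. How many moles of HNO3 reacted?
Moles = Molarity × Volume (L)
Moles = 1.119 M × 0.187 L = 0.2093 mol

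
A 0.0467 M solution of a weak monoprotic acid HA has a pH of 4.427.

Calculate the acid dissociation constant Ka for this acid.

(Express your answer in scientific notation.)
K_a = 3.00e-08

[H⁺] = 10^(−pH) = 10^(−4.427) = 3.741e-05 M. For HA ⇌ H⁺ + A⁻, Ka = x²/(C − x) = (3.741e-05)²/(0.0467 − 3.741e-05) = 3.00e-08.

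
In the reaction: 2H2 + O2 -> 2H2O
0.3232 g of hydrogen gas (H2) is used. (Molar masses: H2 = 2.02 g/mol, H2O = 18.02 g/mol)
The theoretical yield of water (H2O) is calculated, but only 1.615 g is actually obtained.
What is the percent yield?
Moles of H2 = 0.3232 g ÷ 2.02 g/mol = 0.16 mol
Mole ratio: 2 mol H2O / 2 mol H2
Moles of H2O = 0.16 × (2/2) = 0.16 mol
Theoretical yield = 0.16 mol × 18.02 g/mol = 2.8832 g
Actual yield = 1.615 g
Percent yield = (1.615 / 2.8832) × 100% = 56.0%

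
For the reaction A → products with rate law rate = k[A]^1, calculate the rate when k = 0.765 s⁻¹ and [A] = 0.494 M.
0.3779 M/s

rate = k·[A]^1 = 0.765·(0.494)^1 = 0.765·0.494 = 0.3779 M/s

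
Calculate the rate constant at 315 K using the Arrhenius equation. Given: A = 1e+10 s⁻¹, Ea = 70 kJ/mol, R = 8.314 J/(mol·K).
2.47e-02 s⁻¹

k = A·exp(-Ea/(R·T)) = 1e+10·exp(-70000/(8.314·315)) = 1e+10·exp(-26.7287) = 1e+10·2.4654e-12 = 2.47e-02 s⁻¹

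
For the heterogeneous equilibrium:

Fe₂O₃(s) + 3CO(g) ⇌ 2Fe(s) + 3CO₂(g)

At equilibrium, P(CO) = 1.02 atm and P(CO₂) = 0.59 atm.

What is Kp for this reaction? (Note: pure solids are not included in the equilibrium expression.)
K_p = 0.194

Solids (Fe₂O₃, Fe) are excluded.
Kp = P(CO₂)³/P(CO)³ = (0.59)³/(1.02)³ = 0.2054/1.061 = 0.194.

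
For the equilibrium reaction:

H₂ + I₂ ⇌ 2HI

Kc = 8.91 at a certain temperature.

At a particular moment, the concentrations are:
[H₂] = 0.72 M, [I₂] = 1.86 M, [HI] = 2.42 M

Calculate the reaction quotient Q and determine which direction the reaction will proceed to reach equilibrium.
Q = 4.373, Q < K, reaction proceeds forward (toward products)

Q = ([HI]^2) / ([H₂] × [I₂])
  = ((2.42)^2) / ((0.72)·(1.86)) = 5.8564/1.3392 = 4.373
Since Q = 4.373 < Kc = 8.91, the reaction proceeds forward (toward products) to reach equilibrium.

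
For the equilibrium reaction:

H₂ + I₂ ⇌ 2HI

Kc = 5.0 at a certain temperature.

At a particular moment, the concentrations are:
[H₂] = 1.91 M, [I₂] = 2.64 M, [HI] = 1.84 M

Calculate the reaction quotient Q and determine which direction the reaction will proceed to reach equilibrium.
Q = 0.671, Q < K, reaction proceeds forward (toward products)

Q = ([HI]^2) / ([H₂] × [I₂])
  = ((1.84)^2) / ((1.91)·(2.64)) = 3.3856/5.0424 = 0.6714
Since Q = 0.6714 < Kc = 5.0, the reaction proceeds forward (toward products) to reach equilibrium.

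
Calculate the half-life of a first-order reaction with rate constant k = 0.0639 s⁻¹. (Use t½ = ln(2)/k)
10.85 s

t½ = ln(2)/k = 0.6931/0.0639 = 10.85 s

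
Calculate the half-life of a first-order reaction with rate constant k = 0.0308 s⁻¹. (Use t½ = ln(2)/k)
22.50 s

t½ = ln(2)/k = 0.6931/0.0308 = 22.50 s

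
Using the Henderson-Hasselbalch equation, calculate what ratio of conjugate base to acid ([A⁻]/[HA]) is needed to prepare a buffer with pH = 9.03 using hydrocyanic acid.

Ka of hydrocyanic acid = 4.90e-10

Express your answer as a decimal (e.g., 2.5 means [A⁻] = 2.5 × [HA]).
[A⁻]/[HA] = 0.525

pKa = −log(4.90e-10) = 9.3098. pH = pKa + log([A⁻]/[HA]). 9.03 = 9.3098 + log(ratio). log(ratio) = 9.03 − 9.3098 = -0.2798. ratio = 10^(-0.2798) = 0.525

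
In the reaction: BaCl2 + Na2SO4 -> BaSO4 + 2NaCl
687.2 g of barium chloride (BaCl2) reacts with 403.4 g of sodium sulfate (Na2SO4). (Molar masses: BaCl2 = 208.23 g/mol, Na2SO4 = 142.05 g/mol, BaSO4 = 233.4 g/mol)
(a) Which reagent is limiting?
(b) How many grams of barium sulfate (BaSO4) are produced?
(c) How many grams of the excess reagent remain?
(a) Na2SO4, (b) 662.8 g, (c) 95.86 g

Moles of BaCl2 = 687.2 g ÷ 208.23 g/mol = 3.3002 mol
Moles of Na2SO4 = 403.4 g ÷ 142.05 g/mol = 2.83985 mol
Moles ÷ coefficient: BaCl2: 3.3002/1 = 3.3, Na2SO4: 2.83985/1 = 2.84
(a) Na2SO4 has the smaller value, so Na2SO4 is the limiting reagent.
(b) Moles of BaSO4 = 2.83985 mol Na2SO4 × (1/1) = 2.83985 mol; mass = 2.83985 mol × 233.4 g/mol = 662.8 g
(c) BaCl2 consumed = 2.83985 × (1/1) = 2.83985 mol; remaining = 3.3002 − 2.83985 = 0.460352 mol; mass = 0.460352 mol × 208.23 g/mol = 95.86 g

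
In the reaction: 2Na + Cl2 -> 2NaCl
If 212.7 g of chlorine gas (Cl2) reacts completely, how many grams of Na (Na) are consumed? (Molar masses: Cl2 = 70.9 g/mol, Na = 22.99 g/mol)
Moles of Cl2 = 212.7 g ÷ 70.9 g/mol = 3 mol
Mole ratio: 2 mol Na / 1 mol Cl2
Moles of Na = 3 × (2/1) = 6 mol
Mass of Na = 6 mol × 22.99 g/mol = 137.9 g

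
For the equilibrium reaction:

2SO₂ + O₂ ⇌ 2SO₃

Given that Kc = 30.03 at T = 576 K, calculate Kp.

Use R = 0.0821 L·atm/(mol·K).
K_p = 0.6350

Δn = (moles gaseous products) − (moles gaseous reactants) = -1
T = 576 K; RT = 0.0821 × 576 = 47.2896
Kp = Kc·(RT)^Δn = 30.03 × (47.2896)^-1 = 30.03 × 0.0211463 = 0.6350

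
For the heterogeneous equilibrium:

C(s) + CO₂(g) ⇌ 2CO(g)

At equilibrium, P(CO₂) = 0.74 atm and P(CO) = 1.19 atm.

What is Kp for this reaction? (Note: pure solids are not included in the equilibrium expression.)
K_p = 1.914

Solid C is excluded.
Kp = P(CO)²/P(CO₂) = (1.19)²/0.74 = 1.416/0.74 = 1.914.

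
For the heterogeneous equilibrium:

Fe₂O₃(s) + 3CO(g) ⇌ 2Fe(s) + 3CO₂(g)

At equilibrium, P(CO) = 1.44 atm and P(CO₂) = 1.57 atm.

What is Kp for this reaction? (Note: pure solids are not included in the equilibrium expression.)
K_p = 1.296

Solids (Fe₂O₃, Fe) are excluded.
Kp = P(CO₂)³/P(CO)³ = (1.57)³/(1.44)³ = 3.87/2.986 = 1.296.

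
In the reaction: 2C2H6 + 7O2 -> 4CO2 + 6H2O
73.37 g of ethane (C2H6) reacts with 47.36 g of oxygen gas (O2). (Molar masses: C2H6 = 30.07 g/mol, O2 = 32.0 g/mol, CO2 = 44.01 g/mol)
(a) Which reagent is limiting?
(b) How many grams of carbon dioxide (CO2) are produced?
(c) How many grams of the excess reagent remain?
(a) O2, (b) 37.22 g, (c) 60.65 g

Moles of C2H6 = 73.37 g ÷ 30.07 g/mol = 2.43997 mol
Moles of O2 = 47.36 g ÷ 32.0 g/mol = 1.48 mol
Moles ÷ coefficient: C2H6: 2.43997/2 = 1.22, O2: 1.48/7 = 0.2114
(a) O2 has the smaller value, so O2 is the limiting reagent.
(b) Moles of CO2 = 1.48 mol O2 × (4/7) = 0.845714 mol; mass = 0.845714 mol × 44.01 g/mol = 37.22 g
(c) C2H6 consumed = 1.48 × (2/7) = 0.422857 mol; remaining = 2.43997 − 0.422857 = 2.01712 mol; mass = 2.01712 mol × 30.07 g/mol = 60.65 g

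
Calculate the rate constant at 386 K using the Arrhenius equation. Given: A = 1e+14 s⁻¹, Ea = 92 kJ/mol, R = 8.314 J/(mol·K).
3.55e+01 s⁻¹

k = A·exp(-Ea/(R·T)) = 1e+14·exp(-92000/(8.314·386)) = 1e+14·exp(-28.6675) = 1e+14·3.5469e-13 = 3.55e+01 s⁻¹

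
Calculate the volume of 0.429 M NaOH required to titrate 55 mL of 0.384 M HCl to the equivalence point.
V_{base} = 49.2 mL

At equivalence: moles acid = moles base.
moles HCl = 0.384 M × 0.055 L = 0.02112 mol
V_NaOH = 0.02112 mol ÷ 0.429 M = 0.04923 L = 49.2 mL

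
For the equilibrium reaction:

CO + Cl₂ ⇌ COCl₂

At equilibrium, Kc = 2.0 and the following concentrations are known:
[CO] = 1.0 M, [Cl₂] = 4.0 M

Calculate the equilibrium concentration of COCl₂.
[COCl₂] = 8.0000 M

Kc = ([COCl₂]) / ([CO] × [Cl₂]) = 2.0
[COCl₂]^1 = Kc · (reactant terms)/(other product terms) = 2.0 · 4 / 1 = 8
[COCl₂] = 8.0000 M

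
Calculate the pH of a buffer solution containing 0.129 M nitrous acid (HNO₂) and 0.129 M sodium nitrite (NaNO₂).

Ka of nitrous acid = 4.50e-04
pH = 3.35

pKa = -log(4.50e-04) = 3.35. pH = pKa + log([A⁻]/[HA]) = 3.35 + log(0.129/0.129)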